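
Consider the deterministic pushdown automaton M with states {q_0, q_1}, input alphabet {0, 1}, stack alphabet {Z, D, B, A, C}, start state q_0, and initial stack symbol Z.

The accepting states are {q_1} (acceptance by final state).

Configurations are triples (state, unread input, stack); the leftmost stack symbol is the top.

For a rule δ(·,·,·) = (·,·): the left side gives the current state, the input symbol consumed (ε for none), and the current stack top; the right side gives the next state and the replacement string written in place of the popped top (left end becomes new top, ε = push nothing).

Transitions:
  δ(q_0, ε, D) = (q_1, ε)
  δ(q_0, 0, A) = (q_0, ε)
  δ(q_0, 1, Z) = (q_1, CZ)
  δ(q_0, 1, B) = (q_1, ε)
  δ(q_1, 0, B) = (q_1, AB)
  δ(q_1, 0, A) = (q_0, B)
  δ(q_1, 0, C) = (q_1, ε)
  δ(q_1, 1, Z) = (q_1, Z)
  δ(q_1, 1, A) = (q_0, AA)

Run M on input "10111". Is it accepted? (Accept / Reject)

Accept

(q_0, 10111, Z) ⊢ (q_1, 0111, CZ) ⊢ (q_1, 111, Z) ⊢ (q_1, 11, Z) ⊢ (q_1, 1, Z) ⊢ (q_1, ε, Z)
All input consumed; state q_1 ∈ F.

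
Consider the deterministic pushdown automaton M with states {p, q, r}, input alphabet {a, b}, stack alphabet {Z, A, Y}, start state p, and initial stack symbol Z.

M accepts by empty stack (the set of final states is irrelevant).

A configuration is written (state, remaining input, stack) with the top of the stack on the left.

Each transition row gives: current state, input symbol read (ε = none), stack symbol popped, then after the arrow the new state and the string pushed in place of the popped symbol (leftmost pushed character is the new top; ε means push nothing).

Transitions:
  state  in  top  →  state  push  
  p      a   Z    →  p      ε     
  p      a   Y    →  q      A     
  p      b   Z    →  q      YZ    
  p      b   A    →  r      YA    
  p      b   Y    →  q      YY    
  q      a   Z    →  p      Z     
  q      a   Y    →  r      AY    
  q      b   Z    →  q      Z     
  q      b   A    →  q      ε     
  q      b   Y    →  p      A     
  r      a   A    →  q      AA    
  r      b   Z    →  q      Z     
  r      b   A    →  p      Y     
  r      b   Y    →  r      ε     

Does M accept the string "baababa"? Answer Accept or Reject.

Reject

(p, baababa, Z) ⊢ (q, aababa, YZ) ⊢ (r, ababa, AYZ) ⊢ (q, baba, AAYZ) ⊢ (q, aba, AYZ)
No transition applies at (q, aba, AYZ); input not fully consumed.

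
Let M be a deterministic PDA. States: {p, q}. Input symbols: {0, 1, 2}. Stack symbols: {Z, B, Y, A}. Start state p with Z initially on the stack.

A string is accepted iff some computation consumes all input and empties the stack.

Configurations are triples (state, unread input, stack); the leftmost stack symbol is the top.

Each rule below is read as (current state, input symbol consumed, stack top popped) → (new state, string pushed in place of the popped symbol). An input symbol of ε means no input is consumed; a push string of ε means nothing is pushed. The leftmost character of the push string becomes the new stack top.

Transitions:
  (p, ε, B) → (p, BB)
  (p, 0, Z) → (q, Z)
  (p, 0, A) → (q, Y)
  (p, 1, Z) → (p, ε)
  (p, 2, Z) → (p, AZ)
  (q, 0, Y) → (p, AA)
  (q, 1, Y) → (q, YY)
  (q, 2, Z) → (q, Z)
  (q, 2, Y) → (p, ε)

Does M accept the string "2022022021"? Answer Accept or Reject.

(p, 2022022021, Z)
  read 2, top Z: go to p, push AZ → (p, 022022021, AZ)
  read 0, top A: go to q, push Y → (q, 22022021, YZ)
  read 2, top Y: go to p, push ε → (p, 2022021, Z)
  read 2, top Z: go to p, push AZ → (p, 022021, AZ)
  read 0, top A: go to q, push Y → (q, 22021, YZ)
  read 2, top Y: go to p, push ε → (p, 2021, Z)
  read 2, top Z: go to p, push AZ → (p, 021, AZ)
  read 0, top A: go to q, push Y → (q, 21, YZ)
  read 2, top Y: go to p, push ε → (p, 1, Z)
  read 1, top Z: go to p, push ε → (p, ε, ε)
All input consumed and the stack is empty.

Accept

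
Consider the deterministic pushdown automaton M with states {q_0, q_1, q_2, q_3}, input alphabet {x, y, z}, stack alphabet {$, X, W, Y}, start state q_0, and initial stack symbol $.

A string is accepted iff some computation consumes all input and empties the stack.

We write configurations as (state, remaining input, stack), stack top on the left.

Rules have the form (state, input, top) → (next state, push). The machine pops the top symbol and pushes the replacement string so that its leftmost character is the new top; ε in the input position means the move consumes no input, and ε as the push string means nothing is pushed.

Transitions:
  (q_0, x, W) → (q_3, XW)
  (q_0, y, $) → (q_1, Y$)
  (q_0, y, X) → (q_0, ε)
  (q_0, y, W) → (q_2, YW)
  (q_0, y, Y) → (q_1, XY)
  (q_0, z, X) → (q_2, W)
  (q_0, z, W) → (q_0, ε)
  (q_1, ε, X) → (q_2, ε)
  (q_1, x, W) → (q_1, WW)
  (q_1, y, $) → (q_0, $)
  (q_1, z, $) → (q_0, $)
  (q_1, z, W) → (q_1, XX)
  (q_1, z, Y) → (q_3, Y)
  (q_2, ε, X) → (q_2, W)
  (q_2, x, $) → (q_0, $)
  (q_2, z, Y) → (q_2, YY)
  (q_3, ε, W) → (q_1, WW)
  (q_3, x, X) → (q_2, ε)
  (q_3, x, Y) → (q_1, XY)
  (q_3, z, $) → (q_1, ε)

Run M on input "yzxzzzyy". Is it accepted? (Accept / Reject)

Reject

(q_0, yzxzzzyy, $)
  read y, top $: go to q_1, push Y$ → (q_1, zxzzzyy, Y$)
  read z, top Y: go to q_3, push Y → (q_3, xzzzyy, Y$)
  read x, top Y: go to q_1, push XY → (q_1, zzzyy, XY$)
  ε-move, top X: go to q_2, push ε → (q_2, zzzyy, Y$)
  read z, top Y: go to q_2, push YY → (q_2, zzyy, YY$)
  read z, top Y: go to q_2, push YY → (q_2, zyy, YYY$)
  read z, top Y: go to q_2, push YY → (q_2, yy, YYYY$)
No transition applies at (q_2, yy, YYYY$); input not fully consumed.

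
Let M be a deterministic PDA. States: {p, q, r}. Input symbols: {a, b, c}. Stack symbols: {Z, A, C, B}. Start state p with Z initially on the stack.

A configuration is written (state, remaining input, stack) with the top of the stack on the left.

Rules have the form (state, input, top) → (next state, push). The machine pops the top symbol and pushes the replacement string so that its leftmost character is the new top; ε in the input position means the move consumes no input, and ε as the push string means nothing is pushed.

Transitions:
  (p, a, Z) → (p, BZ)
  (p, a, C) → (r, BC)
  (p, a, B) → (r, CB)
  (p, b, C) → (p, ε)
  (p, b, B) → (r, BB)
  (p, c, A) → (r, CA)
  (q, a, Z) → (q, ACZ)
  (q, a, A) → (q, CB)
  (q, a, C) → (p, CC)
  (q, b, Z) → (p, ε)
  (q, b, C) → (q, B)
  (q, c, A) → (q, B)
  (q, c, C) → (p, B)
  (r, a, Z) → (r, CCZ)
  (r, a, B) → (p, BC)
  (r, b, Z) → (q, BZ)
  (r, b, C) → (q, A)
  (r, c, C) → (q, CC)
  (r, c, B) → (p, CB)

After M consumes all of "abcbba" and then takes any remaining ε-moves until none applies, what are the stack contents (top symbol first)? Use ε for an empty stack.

BCBBZ

(p, abcbba, Z) ⊢ (p, bcbba, BZ) ⊢ (r, cbba, BBZ) ⊢ (p, bba, CBBZ) ⊢ (p, ba, BBZ) ⊢ (r, a, BBBZ) ⊢ (p, ε, BCBBZ)
All input consumed in state p with stack BCBBZ.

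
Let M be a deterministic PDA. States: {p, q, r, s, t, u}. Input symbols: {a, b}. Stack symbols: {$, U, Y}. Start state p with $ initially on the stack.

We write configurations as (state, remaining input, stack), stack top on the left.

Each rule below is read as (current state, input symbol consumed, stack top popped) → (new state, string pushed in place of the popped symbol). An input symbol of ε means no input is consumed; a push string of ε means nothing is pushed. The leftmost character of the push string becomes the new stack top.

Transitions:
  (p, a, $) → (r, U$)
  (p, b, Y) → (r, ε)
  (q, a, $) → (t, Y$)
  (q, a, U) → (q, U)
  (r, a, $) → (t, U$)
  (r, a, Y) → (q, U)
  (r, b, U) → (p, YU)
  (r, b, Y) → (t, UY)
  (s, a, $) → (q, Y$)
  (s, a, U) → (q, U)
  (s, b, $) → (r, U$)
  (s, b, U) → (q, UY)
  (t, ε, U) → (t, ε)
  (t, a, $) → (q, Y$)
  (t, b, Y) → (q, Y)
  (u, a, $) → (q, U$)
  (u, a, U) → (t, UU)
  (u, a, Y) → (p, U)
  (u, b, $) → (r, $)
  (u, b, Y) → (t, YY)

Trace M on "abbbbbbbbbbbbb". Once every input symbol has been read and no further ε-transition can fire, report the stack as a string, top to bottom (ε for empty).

YU$

(p, abbbbbbbbbbbbb, $) ⊢ (r, bbbbbbbbbbbbb, U$) ⊢ (p, bbbbbbbbbbbb, YU$) ⊢ (r, bbbbbbbbbbb, U$) ⊢ (p, bbbbbbbbbb, YU$) ⊢ (r, bbbbbbbbb, U$) ⊢ (p, bbbbbbbb, YU$) ⊢ (r, bbbbbbb, U$) ⊢ (p, bbbbbb, YU$) ⊢ (r, bbbbb, U$) ⊢ (p, bbbb, YU$) ⊢ (r, bbb, U$) ⊢ (p, bb, YU$) ⊢ (r, b, U$) ⊢ (p, ε, YU$)
All input consumed in state p with stack YU$.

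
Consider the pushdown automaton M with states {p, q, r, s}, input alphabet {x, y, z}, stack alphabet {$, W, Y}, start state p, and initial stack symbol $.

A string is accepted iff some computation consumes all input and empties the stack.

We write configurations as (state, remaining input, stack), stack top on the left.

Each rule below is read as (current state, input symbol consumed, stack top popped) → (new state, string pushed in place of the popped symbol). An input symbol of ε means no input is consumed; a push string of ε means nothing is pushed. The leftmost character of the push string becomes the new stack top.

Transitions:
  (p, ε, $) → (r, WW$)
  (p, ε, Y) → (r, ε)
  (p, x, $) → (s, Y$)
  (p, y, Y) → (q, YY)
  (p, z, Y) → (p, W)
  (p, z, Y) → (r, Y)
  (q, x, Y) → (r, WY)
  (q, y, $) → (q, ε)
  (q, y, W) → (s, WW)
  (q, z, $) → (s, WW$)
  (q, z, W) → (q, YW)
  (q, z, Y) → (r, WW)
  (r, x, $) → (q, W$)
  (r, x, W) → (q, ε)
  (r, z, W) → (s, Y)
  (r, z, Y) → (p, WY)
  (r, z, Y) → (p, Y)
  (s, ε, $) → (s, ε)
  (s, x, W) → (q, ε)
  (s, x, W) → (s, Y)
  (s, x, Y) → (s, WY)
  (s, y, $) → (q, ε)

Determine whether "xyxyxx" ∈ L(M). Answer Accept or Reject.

Reject

No computation consumes all input and empties the stack.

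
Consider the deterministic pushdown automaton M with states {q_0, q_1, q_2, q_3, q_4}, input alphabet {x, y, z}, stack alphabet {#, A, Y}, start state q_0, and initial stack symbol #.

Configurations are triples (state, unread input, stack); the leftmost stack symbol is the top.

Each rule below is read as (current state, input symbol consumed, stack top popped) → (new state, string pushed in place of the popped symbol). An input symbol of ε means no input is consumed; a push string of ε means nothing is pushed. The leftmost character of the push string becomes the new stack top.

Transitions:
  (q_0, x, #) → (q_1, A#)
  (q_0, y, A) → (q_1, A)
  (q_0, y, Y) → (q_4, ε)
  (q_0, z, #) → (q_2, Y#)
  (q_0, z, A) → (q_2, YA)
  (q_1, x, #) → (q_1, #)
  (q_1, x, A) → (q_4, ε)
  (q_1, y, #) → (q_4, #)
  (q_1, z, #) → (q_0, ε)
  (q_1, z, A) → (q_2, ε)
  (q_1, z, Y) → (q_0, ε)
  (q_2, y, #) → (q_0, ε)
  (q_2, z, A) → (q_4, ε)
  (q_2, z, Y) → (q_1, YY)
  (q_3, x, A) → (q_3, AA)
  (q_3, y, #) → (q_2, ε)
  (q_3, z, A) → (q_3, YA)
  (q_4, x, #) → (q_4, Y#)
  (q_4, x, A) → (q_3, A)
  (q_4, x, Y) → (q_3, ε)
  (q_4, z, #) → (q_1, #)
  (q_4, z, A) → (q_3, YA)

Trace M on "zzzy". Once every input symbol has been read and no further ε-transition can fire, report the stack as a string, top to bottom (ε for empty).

#

(q_0, zzzy, #)
  read z, top #: go to q_2, push Y# → (q_2, zzy, Y#)
  read z, top Y: go to q_1, push YY → (q_1, zy, YY#)
  read z, top Y: go to q_0, push ε → (q_0, y, Y#)
  read y, top Y: go to q_4, push ε → (q_4, ε, #)
All input consumed in state q_4 with stack #.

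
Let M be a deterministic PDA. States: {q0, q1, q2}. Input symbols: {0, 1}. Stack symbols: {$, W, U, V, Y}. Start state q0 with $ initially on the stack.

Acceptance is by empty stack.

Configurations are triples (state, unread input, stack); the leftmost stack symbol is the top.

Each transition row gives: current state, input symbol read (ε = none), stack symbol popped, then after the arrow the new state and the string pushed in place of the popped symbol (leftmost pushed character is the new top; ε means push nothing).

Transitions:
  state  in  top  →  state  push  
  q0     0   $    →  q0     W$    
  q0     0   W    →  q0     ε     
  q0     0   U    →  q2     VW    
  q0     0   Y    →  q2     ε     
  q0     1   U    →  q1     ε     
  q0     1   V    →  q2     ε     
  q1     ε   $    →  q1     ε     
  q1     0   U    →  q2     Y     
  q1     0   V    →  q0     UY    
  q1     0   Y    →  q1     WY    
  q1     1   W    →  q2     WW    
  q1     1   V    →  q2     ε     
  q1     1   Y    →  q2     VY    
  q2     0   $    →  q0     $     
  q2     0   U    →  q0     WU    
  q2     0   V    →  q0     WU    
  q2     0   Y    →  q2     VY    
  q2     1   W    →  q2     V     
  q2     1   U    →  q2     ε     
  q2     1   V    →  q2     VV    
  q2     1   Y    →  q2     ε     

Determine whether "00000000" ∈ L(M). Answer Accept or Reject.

Reject

(q0, 00000000, $)
  read 0, top $: go to q0, push W$ → (q0, 0000000, W$)
  read 0, top W: go to q0, push ε → (q0, 000000, $)
  read 0, top $: go to q0, push W$ → (q0, 00000, W$)
  read 0, top W: go to q0, push ε → (q0, 0000, $)
  read 0, top $: go to q0, push W$ → (q0, 000, W$)
  read 0, top W: go to q0, push ε → (q0, 00, $)
  read 0, top $: go to q0, push W$ → (q0, 0, W$)
  read 0, top W: go to q0, push ε → (q0, ε, $)
All input consumed; stack is $, not empty, and no further ε-move applies.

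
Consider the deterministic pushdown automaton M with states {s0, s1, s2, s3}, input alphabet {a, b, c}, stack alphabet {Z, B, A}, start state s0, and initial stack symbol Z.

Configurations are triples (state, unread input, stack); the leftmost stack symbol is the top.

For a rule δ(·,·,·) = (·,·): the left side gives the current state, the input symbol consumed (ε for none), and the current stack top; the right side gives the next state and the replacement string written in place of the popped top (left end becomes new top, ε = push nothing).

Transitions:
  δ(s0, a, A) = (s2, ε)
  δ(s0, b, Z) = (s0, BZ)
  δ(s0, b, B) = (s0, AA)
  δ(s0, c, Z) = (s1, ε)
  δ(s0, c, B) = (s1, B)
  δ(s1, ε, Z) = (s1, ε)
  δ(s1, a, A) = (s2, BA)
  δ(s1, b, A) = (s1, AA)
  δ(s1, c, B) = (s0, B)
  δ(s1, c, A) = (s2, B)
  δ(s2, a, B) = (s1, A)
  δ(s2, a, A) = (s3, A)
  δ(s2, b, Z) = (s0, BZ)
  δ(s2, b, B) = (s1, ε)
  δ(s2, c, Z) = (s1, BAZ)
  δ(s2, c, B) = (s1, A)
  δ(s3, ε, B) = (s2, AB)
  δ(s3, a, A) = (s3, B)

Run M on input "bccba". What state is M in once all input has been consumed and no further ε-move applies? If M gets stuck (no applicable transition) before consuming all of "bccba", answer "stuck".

s2

(s0, bccba, Z)
  read b, top Z: go to s0, push BZ → (s0, ccba, BZ)
  read c, top B: go to s1, push B → (s1, cba, BZ)
  read c, top B: go to s0, push B → (s0, ba, BZ)
  read b, top B: go to s0, push AA → (s0, a, AAZ)
  read a, top A: go to s2, push ε → (s2, ε, AZ)
All input consumed; M is in state s2.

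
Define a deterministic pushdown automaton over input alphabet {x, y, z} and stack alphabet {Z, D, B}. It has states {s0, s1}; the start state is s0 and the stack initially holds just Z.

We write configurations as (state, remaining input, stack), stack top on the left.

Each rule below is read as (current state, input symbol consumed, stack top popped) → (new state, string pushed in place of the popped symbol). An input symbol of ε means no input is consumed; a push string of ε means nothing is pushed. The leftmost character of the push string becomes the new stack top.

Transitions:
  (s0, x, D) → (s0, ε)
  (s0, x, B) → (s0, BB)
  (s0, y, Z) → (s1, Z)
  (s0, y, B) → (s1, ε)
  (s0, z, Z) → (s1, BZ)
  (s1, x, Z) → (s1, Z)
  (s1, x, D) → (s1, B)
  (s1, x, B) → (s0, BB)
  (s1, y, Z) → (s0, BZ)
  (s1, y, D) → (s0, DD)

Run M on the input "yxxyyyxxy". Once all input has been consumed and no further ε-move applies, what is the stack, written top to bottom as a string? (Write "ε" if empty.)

(s0, yxxyyyxxy, Z) ⊢ (s1, xxyyyxxy, Z) ⊢ (s1, xyyyxxy, Z) ⊢ (s1, yyyxxy, Z) ⊢ (s0, yyxxy, BZ) ⊢ (s1, yxxy, Z) ⊢ (s0, xxy, BZ) ⊢ (s0, xy, BBZ) ⊢ (s0, y, BBBZ) ⊢ (s1, ε, BBZ)
All input consumed in state s1 with stack BBZ.

BBZ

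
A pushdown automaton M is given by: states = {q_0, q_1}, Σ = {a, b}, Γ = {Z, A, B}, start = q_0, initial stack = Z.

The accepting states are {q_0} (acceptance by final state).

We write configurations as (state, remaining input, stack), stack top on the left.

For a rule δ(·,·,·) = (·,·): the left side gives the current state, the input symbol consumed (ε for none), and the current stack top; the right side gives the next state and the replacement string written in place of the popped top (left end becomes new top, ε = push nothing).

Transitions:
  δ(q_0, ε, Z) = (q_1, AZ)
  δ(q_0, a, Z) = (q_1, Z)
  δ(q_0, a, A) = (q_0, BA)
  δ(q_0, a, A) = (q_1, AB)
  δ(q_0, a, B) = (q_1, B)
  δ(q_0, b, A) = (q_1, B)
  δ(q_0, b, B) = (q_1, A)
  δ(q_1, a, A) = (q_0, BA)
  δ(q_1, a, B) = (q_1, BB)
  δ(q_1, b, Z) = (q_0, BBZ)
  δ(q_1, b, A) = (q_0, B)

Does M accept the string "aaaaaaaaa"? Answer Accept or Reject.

No computation consumes all input and reaches a final state.

Reject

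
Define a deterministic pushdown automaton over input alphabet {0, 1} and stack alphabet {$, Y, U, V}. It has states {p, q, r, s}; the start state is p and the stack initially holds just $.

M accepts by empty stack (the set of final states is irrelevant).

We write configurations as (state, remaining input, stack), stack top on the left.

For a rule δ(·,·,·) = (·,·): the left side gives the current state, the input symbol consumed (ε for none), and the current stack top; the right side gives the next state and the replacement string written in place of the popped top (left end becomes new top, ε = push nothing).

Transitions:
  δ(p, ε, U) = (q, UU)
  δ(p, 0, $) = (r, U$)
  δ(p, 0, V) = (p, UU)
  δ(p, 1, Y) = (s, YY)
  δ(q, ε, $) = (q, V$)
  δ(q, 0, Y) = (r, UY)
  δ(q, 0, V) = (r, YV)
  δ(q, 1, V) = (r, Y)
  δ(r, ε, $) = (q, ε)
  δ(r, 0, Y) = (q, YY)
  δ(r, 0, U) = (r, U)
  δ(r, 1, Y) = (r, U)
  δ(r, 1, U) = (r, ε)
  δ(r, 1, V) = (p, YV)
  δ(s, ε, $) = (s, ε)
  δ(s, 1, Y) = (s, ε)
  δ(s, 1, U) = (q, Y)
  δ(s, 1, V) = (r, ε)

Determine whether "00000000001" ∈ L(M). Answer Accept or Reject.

(p, 00000000001, $)
  read 0, top $: go to r, push U$ → (r, 0000000001, U$)
  read 0, top U: go to r, push U → (r, 000000001, U$)
  read 0, top U: go to r, push U → (r, 00000001, U$)
  read 0, top U: go to r, push U → (r, 0000001, U$)
  read 0, top U: go to r, push U → (r, 000001, U$)
  read 0, top U: go to r, push U → (r, 00001, U$)
  read 0, top U: go to r, push U → (r, 0001, U$)
  read 0, top U: go to r, push U → (r, 001, U$)
  read 0, top U: go to r, push U → (r, 01, U$)
  read 0, top U: go to r, push U → (r, 1, U$)
  read 1, top U: go to r, push ε → (r, ε, $)
  ε-move, top $: go to q, push ε → (q, ε, ε)
All input consumed and the stack is empty.

Accept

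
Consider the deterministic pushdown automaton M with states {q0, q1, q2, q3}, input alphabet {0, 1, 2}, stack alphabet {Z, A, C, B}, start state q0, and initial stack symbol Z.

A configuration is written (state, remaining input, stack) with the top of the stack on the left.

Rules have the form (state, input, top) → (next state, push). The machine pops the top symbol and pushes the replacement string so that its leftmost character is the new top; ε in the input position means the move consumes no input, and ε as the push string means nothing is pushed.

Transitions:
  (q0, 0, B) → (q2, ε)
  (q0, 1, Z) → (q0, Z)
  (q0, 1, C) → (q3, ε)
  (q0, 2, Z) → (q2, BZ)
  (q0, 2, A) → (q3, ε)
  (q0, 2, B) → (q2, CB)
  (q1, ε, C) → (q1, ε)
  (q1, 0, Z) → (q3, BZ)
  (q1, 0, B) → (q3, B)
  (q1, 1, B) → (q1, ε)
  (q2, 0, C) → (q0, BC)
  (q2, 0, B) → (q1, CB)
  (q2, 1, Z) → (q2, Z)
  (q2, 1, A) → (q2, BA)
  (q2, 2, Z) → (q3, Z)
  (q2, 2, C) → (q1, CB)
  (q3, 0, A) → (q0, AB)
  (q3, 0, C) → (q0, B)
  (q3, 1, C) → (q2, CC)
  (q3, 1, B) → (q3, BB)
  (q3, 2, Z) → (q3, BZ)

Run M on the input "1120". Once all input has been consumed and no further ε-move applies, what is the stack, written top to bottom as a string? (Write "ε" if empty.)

(q0, 1120, Z)
  read 1, top Z: go to q0, push Z → (q0, 120, Z)
  read 1, top Z: go to q0, push Z → (q0, 20, Z)
  read 2, top Z: go to q2, push BZ → (q2, 0, BZ)
  read 0, top B: go to q1, push CB → (q1, ε, CBZ)
  ε-move, top C: go to q1, push ε → (q1, ε, BZ)
All input consumed in state q1 with stack BZ.

BZ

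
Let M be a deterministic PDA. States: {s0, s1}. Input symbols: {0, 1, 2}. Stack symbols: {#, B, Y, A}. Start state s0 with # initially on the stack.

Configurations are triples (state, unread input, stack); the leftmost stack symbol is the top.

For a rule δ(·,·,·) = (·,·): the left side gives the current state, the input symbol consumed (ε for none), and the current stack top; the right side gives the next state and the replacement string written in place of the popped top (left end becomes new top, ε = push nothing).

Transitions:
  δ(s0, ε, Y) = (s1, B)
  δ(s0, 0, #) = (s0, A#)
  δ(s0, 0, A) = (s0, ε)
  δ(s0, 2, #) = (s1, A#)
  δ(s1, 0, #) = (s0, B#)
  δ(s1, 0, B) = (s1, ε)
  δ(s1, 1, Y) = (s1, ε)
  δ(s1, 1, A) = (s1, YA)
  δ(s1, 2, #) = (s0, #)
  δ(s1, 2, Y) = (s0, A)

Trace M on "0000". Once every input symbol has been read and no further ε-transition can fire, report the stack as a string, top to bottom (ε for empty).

#

(s0, 0000, #)
  read 0, top #: go to s0, push A# → (s0, 000, A#)
  read 0, top A: go to s0, push ε → (s0, 00, #)
  read 0, top #: go to s0, push A# → (s0, 0, A#)
  read 0, top A: go to s0, push ε → (s0, ε, #)
All input consumed in state s0 with stack #.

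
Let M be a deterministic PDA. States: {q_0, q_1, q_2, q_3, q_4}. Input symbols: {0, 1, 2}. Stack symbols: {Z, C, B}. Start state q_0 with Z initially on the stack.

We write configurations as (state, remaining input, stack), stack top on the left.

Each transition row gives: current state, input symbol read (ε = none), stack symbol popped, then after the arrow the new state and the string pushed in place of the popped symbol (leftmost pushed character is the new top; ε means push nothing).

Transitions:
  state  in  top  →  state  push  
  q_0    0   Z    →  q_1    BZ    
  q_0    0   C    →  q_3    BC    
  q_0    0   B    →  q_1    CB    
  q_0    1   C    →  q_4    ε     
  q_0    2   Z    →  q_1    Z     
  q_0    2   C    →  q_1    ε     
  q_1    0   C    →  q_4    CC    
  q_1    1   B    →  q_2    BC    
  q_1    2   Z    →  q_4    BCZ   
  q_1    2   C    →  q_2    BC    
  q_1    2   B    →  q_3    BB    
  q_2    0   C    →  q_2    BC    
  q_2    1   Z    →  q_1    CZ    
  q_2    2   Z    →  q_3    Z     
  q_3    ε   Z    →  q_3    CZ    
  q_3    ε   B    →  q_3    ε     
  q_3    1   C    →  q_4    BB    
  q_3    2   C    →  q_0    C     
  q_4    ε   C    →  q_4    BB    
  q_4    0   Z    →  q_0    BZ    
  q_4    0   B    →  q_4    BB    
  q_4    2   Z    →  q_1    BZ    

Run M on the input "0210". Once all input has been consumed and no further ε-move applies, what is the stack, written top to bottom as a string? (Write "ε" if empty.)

BBBZ

(q_0, 0210, Z) ⊢ (q_1, 210, BZ) ⊢ (q_3, 10, BBZ) ⊢ (q_3, 10, BZ) ⊢ (q_3, 10, Z) ⊢ (q_3, 10, CZ) ⊢ (q_4, 0, BBZ) ⊢ (q_4, ε, BBBZ)
All input consumed in state q_4 with stack BBBZ.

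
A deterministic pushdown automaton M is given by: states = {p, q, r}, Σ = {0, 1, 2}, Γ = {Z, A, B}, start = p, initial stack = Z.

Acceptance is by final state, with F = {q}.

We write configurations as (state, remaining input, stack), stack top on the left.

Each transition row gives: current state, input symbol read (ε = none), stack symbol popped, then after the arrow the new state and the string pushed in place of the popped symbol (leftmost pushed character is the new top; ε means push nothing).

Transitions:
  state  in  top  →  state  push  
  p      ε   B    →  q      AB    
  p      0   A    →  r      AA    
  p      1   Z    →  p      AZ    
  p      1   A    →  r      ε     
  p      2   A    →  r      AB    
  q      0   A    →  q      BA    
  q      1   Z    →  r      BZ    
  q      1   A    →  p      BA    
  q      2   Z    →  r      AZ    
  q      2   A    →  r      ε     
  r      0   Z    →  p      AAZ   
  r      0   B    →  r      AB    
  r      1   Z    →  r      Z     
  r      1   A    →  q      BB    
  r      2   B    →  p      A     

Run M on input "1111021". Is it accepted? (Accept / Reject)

(p, 1111021, Z) ⊢ (p, 111021, AZ) ⊢ (r, 11021, Z) ⊢ (r, 1021, Z) ⊢ (r, 021, Z) ⊢ (p, 21, AAZ) ⊢ (r, 1, ABAZ) ⊢ (q, ε, BBBAZ)
All input consumed; state q ∈ F.

Accept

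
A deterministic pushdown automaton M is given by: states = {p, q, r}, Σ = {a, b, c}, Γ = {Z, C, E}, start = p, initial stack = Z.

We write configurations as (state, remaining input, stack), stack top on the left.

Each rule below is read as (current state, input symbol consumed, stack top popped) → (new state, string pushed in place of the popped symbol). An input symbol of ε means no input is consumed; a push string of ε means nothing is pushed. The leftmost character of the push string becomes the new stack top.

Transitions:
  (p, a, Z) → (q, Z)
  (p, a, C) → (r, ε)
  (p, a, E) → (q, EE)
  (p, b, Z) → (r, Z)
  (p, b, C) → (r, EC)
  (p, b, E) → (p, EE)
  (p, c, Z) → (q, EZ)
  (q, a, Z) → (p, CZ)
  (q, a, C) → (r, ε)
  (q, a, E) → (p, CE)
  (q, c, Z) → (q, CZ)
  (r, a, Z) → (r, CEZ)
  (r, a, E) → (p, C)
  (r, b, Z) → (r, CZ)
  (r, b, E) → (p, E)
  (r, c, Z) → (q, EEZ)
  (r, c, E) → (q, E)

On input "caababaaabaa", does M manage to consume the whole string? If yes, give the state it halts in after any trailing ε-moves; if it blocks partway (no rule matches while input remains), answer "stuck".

(p, caababaaabaa, Z) ⊢ (q, aababaaabaa, EZ) ⊢ (p, ababaaabaa, CEZ) ⊢ (r, babaaabaa, EZ) ⊢ (p, abaaabaa, EZ) ⊢ (q, baaabaa, EEZ)
No transition for (q, b, top E); M blocks with input baaabaa remaining.

stuck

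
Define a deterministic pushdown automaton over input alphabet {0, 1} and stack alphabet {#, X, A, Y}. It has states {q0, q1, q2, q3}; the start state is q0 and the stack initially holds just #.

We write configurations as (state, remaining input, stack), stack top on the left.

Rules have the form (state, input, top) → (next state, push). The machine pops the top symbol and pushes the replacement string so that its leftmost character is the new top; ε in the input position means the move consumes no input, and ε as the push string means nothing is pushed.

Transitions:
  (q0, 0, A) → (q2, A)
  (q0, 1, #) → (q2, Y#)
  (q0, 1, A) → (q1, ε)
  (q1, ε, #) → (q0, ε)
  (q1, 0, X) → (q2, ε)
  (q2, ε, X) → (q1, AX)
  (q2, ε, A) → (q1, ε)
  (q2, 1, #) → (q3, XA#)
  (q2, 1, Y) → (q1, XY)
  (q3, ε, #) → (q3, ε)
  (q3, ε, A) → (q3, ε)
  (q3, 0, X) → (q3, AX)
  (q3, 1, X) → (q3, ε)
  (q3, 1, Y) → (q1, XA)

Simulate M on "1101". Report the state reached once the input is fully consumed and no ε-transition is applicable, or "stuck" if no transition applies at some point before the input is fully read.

q1

(q0, 1101, #)
  read 1, top #: go to q2, push Y# → (q2, 101, Y#)
  read 1, top Y: go to q1, push XY → (q1, 01, XY#)
  read 0, top X: go to q2, push ε → (q2, 1, Y#)
  read 1, top Y: go to q1, push XY → (q1, ε, XY#)
All input consumed; M is in state q1.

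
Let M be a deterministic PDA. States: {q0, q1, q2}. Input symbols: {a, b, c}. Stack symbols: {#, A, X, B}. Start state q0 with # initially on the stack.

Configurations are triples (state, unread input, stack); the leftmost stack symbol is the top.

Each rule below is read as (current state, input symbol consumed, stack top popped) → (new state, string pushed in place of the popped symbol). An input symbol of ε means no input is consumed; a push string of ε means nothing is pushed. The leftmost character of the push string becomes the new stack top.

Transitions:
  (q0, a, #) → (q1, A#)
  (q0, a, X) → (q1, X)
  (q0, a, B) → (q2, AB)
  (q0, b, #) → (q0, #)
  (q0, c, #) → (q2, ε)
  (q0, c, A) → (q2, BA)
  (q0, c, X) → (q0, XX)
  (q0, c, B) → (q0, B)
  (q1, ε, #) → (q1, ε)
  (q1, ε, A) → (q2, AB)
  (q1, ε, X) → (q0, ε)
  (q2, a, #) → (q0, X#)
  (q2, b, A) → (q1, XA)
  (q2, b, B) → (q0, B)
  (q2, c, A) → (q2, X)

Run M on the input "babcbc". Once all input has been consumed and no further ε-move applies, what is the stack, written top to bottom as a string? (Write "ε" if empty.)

(q0, babcbc, #) ⊢ (q0, abcbc, #) ⊢ (q1, bcbc, A#) ⊢ (q2, bcbc, AB#) ⊢ (q1, cbc, XAB#) ⊢ (q0, cbc, AB#) ⊢ (q2, bc, BAB#) ⊢ (q0, c, BAB#) ⊢ (q0, ε, BAB#)
All input consumed in state q0 with stack BAB#.

BAB#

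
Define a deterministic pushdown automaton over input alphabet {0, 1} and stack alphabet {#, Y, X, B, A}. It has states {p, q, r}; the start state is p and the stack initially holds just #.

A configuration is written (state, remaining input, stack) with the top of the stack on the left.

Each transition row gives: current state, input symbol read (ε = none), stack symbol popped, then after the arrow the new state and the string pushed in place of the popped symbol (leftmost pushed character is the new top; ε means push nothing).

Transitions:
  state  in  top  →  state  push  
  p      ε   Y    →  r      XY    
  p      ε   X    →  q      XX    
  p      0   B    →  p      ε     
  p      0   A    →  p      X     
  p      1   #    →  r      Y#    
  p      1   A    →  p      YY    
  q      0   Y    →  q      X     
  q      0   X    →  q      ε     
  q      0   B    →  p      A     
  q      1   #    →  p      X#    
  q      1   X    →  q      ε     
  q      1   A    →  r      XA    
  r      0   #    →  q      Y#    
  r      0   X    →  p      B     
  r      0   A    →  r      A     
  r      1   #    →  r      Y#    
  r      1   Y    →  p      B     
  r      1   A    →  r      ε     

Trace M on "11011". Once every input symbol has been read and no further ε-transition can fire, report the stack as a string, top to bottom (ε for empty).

B#

(p, 11011, #)
  read 1, top #: go to r, push Y# → (r, 1011, Y#)
  read 1, top Y: go to p, push B → (p, 011, B#)
  read 0, top B: go to p, push ε → (p, 11, #)
  read 1, top #: go to r, push Y# → (r, 1, Y#)
  read 1, top Y: go to p, push B → (p, ε, B#)
All input consumed in state p with stack B#.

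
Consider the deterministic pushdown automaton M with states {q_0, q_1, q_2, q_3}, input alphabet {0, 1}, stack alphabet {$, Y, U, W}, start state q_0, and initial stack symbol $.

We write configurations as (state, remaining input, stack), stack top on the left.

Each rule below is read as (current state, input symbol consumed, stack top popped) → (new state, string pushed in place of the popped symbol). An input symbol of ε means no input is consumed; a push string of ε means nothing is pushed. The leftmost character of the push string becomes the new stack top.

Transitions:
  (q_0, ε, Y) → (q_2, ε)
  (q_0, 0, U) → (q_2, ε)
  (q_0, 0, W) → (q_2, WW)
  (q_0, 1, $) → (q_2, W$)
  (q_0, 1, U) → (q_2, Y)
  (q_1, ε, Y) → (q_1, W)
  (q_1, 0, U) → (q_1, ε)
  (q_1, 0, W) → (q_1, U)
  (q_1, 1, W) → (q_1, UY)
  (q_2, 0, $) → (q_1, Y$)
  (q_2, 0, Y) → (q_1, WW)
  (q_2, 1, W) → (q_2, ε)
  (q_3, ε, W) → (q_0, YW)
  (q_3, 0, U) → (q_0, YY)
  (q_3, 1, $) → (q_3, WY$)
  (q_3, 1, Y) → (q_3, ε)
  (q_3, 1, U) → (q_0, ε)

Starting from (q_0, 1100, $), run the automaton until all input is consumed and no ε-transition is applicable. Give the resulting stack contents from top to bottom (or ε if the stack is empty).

U$

(q_0, 1100, $)
  read 1, top $: go to q_2, push W$ → (q_2, 100, W$)
  read 1, top W: go to q_2, push ε → (q_2, 00, $)
  read 0, top $: go to q_1, push Y$ → (q_1, 0, Y$)
  ε-move, top Y: go to q_1, push W → (q_1, 0, W$)
  read 0, top W: go to q_1, push U → (q_1, ε, U$)
All input consumed in state q_1 with stack U$.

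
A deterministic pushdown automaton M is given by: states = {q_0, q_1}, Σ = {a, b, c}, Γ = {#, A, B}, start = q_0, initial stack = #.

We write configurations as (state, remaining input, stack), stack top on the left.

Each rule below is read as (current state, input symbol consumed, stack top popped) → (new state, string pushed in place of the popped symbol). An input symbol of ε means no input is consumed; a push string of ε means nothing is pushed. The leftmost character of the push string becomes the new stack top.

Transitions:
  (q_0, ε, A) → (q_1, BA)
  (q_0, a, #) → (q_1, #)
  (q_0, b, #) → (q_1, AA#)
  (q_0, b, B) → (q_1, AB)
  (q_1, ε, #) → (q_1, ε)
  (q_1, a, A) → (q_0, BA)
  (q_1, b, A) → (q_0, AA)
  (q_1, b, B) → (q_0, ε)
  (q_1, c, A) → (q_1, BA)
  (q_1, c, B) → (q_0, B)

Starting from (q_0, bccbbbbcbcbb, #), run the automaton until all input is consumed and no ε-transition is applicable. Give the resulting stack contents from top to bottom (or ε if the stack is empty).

BABAABAA#

(q_0, bccbbbbcbcbb, #)
  read b, top #: go to q_1, push AA# → (q_1, ccbbbbcbcbb, AA#)
  read c, top A: go to q_1, push BA → (q_1, cbbbbcbcbb, BAA#)
  read c, top B: go to q_0, push B → (q_0, bbbbcbcbb, BAA#)
  read b, top B: go to q_1, push AB → (q_1, bbbcbcbb, ABAA#)
  read b, top A: go to q_0, push AA → (q_0, bbcbcbb, AABAA#)
  ε-move, top A: go to q_1, push BA → (q_1, bbcbcbb, BAABAA#)
  read b, top B: go to q_0, push ε → (q_0, bcbcbb, AABAA#)
  ε-move, top A: go to q_1, push BA → (q_1, bcbcbb, BAABAA#)
  read b, top B: go to q_0, push ε → (q_0, cbcbb, AABAA#)
  ε-move, top A: go to q_1, push BA → (q_1, cbcbb, BAABAA#)
  read c, top B: go to q_0, push B → (q_0, bcbb, BAABAA#)
  read b, top B: go to q_1, push AB → (q_1, cbb, ABAABAA#)
  read c, top A: go to q_1, push BA → (q_1, bb, BABAABAA#)
  read b, top B: go to q_0, push ε → (q_0, b, ABAABAA#)
  ε-move, top A: go to q_1, push BA → (q_1, b, BABAABAA#)
  read b, top B: go to q_0, push ε → (q_0, ε, ABAABAA#)
  ε-move, top A: go to q_1, push BA → (q_1, ε, BABAABAA#)
All input consumed in state q_1 with stack BABAABAA#.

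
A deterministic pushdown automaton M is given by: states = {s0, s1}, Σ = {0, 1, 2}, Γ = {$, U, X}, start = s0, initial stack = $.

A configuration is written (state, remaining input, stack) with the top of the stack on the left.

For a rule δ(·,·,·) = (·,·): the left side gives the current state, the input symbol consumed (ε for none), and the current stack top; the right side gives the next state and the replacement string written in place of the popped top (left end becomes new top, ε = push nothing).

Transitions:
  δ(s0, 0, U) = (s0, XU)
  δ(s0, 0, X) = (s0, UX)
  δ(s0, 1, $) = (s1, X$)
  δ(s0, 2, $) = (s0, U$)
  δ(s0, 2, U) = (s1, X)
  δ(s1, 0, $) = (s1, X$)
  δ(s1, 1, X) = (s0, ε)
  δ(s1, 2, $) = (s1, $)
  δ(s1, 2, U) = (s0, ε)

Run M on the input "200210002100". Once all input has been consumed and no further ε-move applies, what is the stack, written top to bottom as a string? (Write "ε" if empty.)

XUXUXU$

(s0, 200210002100, $)
  read 2, top $: go to s0, push U$ → (s0, 00210002100, U$)
  read 0, top U: go to s0, push XU → (s0, 0210002100, XU$)
  read 0, top X: go to s0, push UX → (s0, 210002100, UXU$)
  read 2, top U: go to s1, push X → (s1, 10002100, XXU$)
  read 1, top X: go to s0, push ε → (s0, 0002100, XU$)
  read 0, top X: go to s0, push UX → (s0, 002100, UXU$)
  read 0, top U: go to s0, push XU → (s0, 02100, XUXU$)
  read 0, top X: go to s0, push UX → (s0, 2100, UXUXU$)
  read 2, top U: go to s1, push X → (s1, 100, XXUXU$)
  read 1, top X: go to s0, push ε → (s0, 00, XUXU$)
  read 0, top X: go to s0, push UX → (s0, 0, UXUXU$)
  read 0, top U: go to s0, push XU → (s0, ε, XUXUXU$)
All input consumed in state s0 with stack XUXUXU$.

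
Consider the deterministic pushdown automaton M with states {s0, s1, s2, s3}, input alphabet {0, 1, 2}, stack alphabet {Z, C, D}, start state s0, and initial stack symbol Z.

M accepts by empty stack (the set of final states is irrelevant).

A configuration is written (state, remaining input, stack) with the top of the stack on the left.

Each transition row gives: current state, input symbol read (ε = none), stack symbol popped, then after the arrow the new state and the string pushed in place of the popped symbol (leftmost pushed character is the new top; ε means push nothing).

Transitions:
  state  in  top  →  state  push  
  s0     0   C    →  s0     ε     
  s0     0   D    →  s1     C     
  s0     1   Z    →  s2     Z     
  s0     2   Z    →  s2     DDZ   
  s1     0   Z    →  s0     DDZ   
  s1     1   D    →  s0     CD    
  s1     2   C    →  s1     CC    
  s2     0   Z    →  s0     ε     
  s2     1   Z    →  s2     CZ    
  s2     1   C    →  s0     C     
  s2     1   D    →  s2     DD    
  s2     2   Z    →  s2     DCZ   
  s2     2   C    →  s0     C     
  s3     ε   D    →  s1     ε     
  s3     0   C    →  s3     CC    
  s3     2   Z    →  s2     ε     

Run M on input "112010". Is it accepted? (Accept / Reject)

Accept

(s0, 112010, Z)
  read 1, top Z: go to s2, push Z → (s2, 12010, Z)
  read 1, top Z: go to s2, push CZ → (s2, 2010, CZ)
  read 2, top C: go to s0, push C → (s0, 010, CZ)
  read 0, top C: go to s0, push ε → (s0, 10, Z)
  read 1, top Z: go to s2, push Z → (s2, 0, Z)
  read 0, top Z: go to s0, push ε → (s0, ε, ε)
All input consumed and the stack is empty.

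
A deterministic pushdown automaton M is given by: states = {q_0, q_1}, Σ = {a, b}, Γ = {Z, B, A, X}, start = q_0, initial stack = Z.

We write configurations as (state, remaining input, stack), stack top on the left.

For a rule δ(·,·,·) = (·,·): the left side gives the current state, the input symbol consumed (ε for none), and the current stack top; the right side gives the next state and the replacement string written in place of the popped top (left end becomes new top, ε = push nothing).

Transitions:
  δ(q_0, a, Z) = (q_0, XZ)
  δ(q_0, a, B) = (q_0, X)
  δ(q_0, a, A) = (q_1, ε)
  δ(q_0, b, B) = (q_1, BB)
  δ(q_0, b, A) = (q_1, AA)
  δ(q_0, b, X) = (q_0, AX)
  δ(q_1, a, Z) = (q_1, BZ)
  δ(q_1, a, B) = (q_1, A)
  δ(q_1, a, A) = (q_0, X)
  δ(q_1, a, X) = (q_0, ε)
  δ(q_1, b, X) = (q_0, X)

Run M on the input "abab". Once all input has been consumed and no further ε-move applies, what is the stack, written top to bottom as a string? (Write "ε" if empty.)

(q_0, abab, Z) ⊢ (q_0, bab, XZ) ⊢ (q_0, ab, AXZ) ⊢ (q_1, b, XZ) ⊢ (q_0, ε, XZ)
All input consumed in state q_0 with stack XZ.

XZ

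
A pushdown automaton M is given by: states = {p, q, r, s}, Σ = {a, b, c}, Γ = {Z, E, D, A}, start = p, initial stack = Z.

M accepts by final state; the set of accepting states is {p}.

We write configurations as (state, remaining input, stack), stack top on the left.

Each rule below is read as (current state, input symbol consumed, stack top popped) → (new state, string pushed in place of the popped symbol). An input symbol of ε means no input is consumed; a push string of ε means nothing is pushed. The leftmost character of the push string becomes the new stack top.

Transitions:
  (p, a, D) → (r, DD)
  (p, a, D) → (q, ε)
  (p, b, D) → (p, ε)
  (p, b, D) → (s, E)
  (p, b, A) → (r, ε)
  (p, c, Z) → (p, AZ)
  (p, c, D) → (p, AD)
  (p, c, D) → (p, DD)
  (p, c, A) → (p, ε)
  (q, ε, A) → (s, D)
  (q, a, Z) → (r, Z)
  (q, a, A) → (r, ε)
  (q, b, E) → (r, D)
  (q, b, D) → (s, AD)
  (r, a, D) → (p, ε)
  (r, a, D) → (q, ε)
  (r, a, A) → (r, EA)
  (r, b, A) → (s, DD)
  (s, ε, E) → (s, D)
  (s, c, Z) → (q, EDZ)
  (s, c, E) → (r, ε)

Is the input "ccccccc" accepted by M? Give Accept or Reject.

Accept

One accepting computation: (p, ccccccc, Z) ⊢ (p, cccccc, AZ) ⊢ (p, ccccc, Z) ⊢ (p, cccc, AZ) ⊢ (p, ccc, Z) ⊢ (p, cc, AZ) ⊢ (p, c, Z) ⊢ (p, ε, AZ)
All input consumed and state p ∈ F.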